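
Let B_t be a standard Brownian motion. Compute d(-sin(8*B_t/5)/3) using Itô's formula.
d(-sin(8*B_t/5)/3) = (32*sin(8*B_t/5)/75) dt + (-8*cos(8*B_t/5)/15) dB_t

Itô's formula for f(B_t) gives d f(B_t) = f'(B_t) dB_t + (1/2) f''(B_t) dt. Compute derivatives of f(x) = -sin(8*x/5)/3:
  f'(x)  = -8*cos(8*x/5)/15
  f''(x) = 64*sin(8*x/5)/75
Substitute x = B_t and multiply the f'' term by 1/2:
  drift     = (1/2) * (64*sin(8*x/5)/75) evaluated at B_t = 32*sin(8*B_t/5)/75
  diffusion = (-8*cos(8*x/5)/15) evaluated at B_t = -8*cos(8*B_t/5)/15
Therefore d(-sin(8*B_t/5)/3) = (32*sin(8*B_t/5)/75) dt + (-8*cos(8*B_t/5)/15) dB_t.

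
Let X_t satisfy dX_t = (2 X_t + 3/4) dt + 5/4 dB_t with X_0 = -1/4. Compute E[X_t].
E[X_t] = exp(2*t)/8 - 3/8

Taking expectations and using E[dB_t] = 0, the mean m(t) = E[X_t] satisfies the ODE m'(t) = a m(t) + b with m(0) = x_0. With a = 2, b = 3/4, x_0 = -1/4, the solution is
  m(t) = x_0 * exp(a t) + (b/a) * (exp(a t) - 1)
       = (-1/4) * exp(2 t) + ((3/4)/2) * (exp(2 t) - 1)
       = exp(2*t)/8 - 3/8.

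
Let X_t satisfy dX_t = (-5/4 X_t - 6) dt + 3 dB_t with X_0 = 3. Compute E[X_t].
E[X_t] = -24/5 + 39*exp(-5*t/4)/5

Taking expectations and using E[dB_t] = 0, the mean m(t) = E[X_t] satisfies the ODE m'(t) = a m(t) + b with m(0) = x_0. With a = -5/4, b = -6, x_0 = 3, the solution is
  m(t) = x_0 * exp(a t) + (b/a) * (exp(a t) - 1)
       = 3 * exp((-5/4) t) + ((-6)/(-5/4)) * (exp((-5/4) t) - 1)
       = -24/5 + 39*exp(-5*t/4)/5.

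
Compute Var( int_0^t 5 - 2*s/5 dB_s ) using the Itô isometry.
Var = t*(4*t^2 - 150*t + 1875)/75

The Itô integral of a deterministic integrand f(s) has mean 0 because each increment f(s) * (B_{s+ds} - B_s) has mean 0. By the Itô isometry:
  Var( int_0^t f(s) dB_s ) = E[ (int_0^t f(s) dB_s)^2 ] = int_0^t f(s)^2 ds.
Here f(s) = 5 - 2*s/5, so f(s)^2 = (2*s - 25)^2/25. Integrate:
  int_0^t ((2*s - 25)^2/25) ds = t*(4*t^2 - 150*t + 1875)/75.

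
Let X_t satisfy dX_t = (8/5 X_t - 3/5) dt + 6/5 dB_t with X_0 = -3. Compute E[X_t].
E[X_t] = 3/8 - 27*exp(8*t/5)/8

Taking expectations and using E[dB_t] = 0, the mean m(t) = E[X_t] satisfies the ODE m'(t) = a m(t) + b with m(0) = x_0. With a = 8/5, b = -3/5, x_0 = -3, the solution is
  m(t) = x_0 * exp(a t) + (b/a) * (exp(a t) - 1)
       = (-3) * exp((8/5) t) + ((-3/5)/(8/5)) * (exp((8/5) t) - 1)
       = 3/8 - 27*exp(8*t/5)/8.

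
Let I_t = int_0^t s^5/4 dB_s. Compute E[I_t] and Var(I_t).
E[I_t] = 0; Var(I_t) = t^11/176

The Itô integral of a deterministic integrand f(s) has mean 0 because each increment f(s) * (B_{s+ds} - B_s) has mean 0. By the Itô isometry:
  Var( int_0^t f(s) dB_s ) = E[ (int_0^t f(s) dB_s)^2 ] = int_0^t f(s)^2 ds.
Here f(s) = s^5/4, so f(s)^2 = s^10/16. Integrate:
  int_0^t (s^10/16) ds = t^11/176.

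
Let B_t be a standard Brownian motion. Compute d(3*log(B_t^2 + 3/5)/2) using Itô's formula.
d(3*log(B_t^2 + 3/5)/2) = (15*(3 - 5*B_t^2)/(2*(5*B_t^2 + 3)^2)) dt + (15*B_t/(5*B_t^2 + 3)) dB_t

Itô's formula for f(B_t) gives d f(B_t) = f'(B_t) dB_t + (1/2) f''(B_t) dt. Compute derivatives of f(x) = 3*log(x^2 + 3/5)/2:
  f'(x)  = 15*x/(5*x^2 + 3)
  f''(x) = 15*(3 - 5*x^2)/(5*x^2 + 3)^2
Substitute x = B_t and multiply the f'' term by 1/2:
  drift     = (1/2) * (15*(3 - 5*x^2)/(5*x^2 + 3)^2) evaluated at B_t = 15*(3 - 5*B_t^2)/(2*(5*B_t^2 + 3)^2)
  diffusion = (15*x/(5*x^2 + 3)) evaluated at B_t = 15*B_t/(5*B_t^2 + 3)
Therefore d(3*log(B_t^2 + 3/5)/2) = (15*(3 - 5*B_t^2)/(2*(5*B_t^2 + 3)^2)) dt + (15*B_t/(5*B_t^2 + 3)) dB_t.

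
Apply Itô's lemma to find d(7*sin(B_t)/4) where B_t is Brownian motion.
d(7*sin(B_t)/4) = (-7*sin(B_t)/8) dt + (7*cos(B_t)/4) dB_t

Itô's formula for f(B_t) gives d f(B_t) = f'(B_t) dB_t + (1/2) f''(B_t) dt. Compute derivatives of f(x) = 7*sin(x)/4:
  f'(x)  = 7*cos(x)/4
  f''(x) = -7*sin(x)/4
Substitute x = B_t and multiply the f'' term by 1/2:
  drift     = (1/2) * (-7*sin(x)/4) evaluated at B_t = -7*sin(B_t)/8
  diffusion = (7*cos(x)/4) evaluated at B_t = 7*cos(B_t)/4
Therefore d(7*sin(B_t)/4) = (-7*sin(B_t)/8) dt + (7*cos(B_t)/4) dB_t.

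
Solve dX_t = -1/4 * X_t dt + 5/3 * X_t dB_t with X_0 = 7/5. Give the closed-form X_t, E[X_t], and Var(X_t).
X_t = 7/5 * exp((-59/36) t + (5/3) B_t); E[X_t] = 7*exp(-t/4)/5; Var(X_t) = (49*exp(25*t/9) - 49)*exp(-t/2)/25

For GBM dX = mu X dt + sigma X dB with X_0 = x_0, apply Itô to Y = log X: dY = (mu - sigma^2/2) dt + sigma dB, so Y_t = log(x_0) + (mu - sigma^2/2) t + sigma B_t and hence X_t = x_0 * exp((mu - sigma^2/2) t + sigma B_t).
With mu = -1/4, sigma = 5/3, x_0 = 7/5, this gives:
  X_t = 7/5 * exp((-59/36) * t + (5/3) * B_t).
Since sigma*B_t ~ Normal(0, sigma^2 t), E[exp(sigma*B_t)] = exp(sigma^2 t / 2); so E[X_t] = x_0 * exp((mu - sigma^2/2) t) * exp(sigma^2 t / 2) = x_0 * exp(mu t) = 7*exp(-t/4)/5.
Var(X_t) = E[X_t^2] - (E[X_t])^2 = x_0^2 * exp(2 mu t) * (exp(sigma^2 t) - 1) = (49*exp(25*t/9) - 49)*exp(-t/2)/25.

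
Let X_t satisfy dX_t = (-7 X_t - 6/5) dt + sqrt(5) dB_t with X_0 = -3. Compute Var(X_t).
Var(X_t) = 5/14 - 5*exp(-14*t)/14

The variance V(t) = Var(X_t) satisfies V'(t) = 2 a V(t) + c^2 with V(0) = 0 (drift coefficient is linear in X, diffusion is constant). With a = -7, c = sqrt(5), the solution is
  V(t) = (c^2 / (2 a)) * (exp(2 a t) - 1)
       = (sqrt(5)^2 / (2*(-7))) * (exp((-14) t) - 1)
       = 5/14 - 5*exp(-14*t)/14.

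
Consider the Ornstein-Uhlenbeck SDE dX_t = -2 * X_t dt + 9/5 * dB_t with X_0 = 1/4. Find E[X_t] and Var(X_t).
E[X_t] = exp(-2*t)/4; Var(X_t) = 81/100 - 81*exp(-4*t)/100

The OU SDE dX = -theta X dt + sigma dB admits the integrating factor exp(theta t): d(exp(theta t) X_t) = sigma exp(theta t) dB_t. Integrating from 0 to t:
  X_t = x_0 * exp(-theta t) + sigma * int_0^t exp(-theta (t-s)) dB_s.
The Itô integral has mean 0 and (by the Itô isometry) variance sigma^2 * int_0^t exp(-2 theta (t - s)) ds = sigma^2 * (1 - exp(-2 theta t)) / (2 theta).
With theta = 2, sigma = 9/5, x_0 = 1/4:
  E[X_t] = 1/4 * exp(-2 t) = exp(-2*t)/4
  Var(X_t) = (9/5)^2 * (1 - exp(-2*2 t)) / (2 * 2) = 81/100 - 81*exp(-4*t)/100.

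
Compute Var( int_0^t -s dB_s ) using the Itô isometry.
Var = t^3/3

The Itô integral of a deterministic integrand f(s) has mean 0 because each increment f(s) * (B_{s+ds} - B_s) has mean 0. By the Itô isometry:
  Var( int_0^t f(s) dB_s ) = E[ (int_0^t f(s) dB_s)^2 ] = int_0^t f(s)^2 ds.
Here f(s) = -s, so f(s)^2 = s^2. Integrate:
  int_0^t (s^2) ds = t^3/3.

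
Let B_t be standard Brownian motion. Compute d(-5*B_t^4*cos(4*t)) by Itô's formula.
d(-5*B_t^4*cos(4*t)) = (B_t^2*(20*B_t^2*sin(4*t) - 30*cos(4*t))) dt + (-20*B_t^3*cos(4*t)) dB_t

Itô's formula for f(t, x): d f(t, B_t) = (f_t + (1/2) f_xx) dt + f_x dB_t. Compute partials of f(t, x) = -5*x^4*cos(4*t):
  f_t(t,x)  = 20*x^4*sin(4*t)
  f_x(t,x)  = -20*x^3*cos(4*t)
  f_xx(t,x) = -60*x^2*cos(4*t)
Assemble drift = f_t + (1/2) f_xx = x^2*(20*x^2*sin(4*t) - 30*cos(4*t)) and diffusion = f_x = -20*x^3*cos(4*t). Substituting x = B_t:
  d(-5*B_t^4*cos(4*t)) = (B_t^2*(20*B_t^2*sin(4*t) - 30*cos(4*t))) dt + (-20*B_t^3*cos(4*t)) dB_t.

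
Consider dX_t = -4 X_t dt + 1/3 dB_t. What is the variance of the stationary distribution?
lim Var(X_t) = 1/72

The OU SDE dX = -theta X dt + sigma dB admits the integrating factor exp(theta t): d(exp(theta t) X_t) = sigma exp(theta t) dB_t. Integrating from 0 to t gives X_t = x_0 * exp(-theta t) + sigma * int_0^t exp(-theta (t-s)) dB_s for any initial x_0. The Itô integral has variance (by the Itô isometry) sigma^2 * int_0^t exp(-2 theta (t - s)) ds = sigma^2 * (1 - exp(-2 theta t)) / (2 theta), independent of x_0.
With theta = 4, sigma = 1/3:
  Var(X_t) = (1/3)^2 * (1 - exp(-2*4 t)) / (2 * 4) = 1/72 - exp(-8*t)/72.
As t -> infinity, exp(-2*4 t) -> 0, so the stationary variance is sigma^2 / (2 theta) = 1/72.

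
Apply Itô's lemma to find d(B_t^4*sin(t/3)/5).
d(B_t^4*sin(t/3)/5) = (B_t^2*(B_t^2*cos(t/3) + 18*sin(t/3))/15) dt + (4*B_t^3*sin(t/3)/5) dB_t

Itô's formula for f(t, x): d f(t, B_t) = (f_t + (1/2) f_xx) dt + f_x dB_t. Compute partials of f(t, x) = x^4*sin(t/3)/5:
  f_t(t,x)  = x^4*cos(t/3)/15
  f_x(t,x)  = 4*x^3*sin(t/3)/5
  f_xx(t,x) = 12*x^2*sin(t/3)/5
Assemble drift = f_t + (1/2) f_xx = x^2*(x^2*cos(t/3) + 18*sin(t/3))/15 and diffusion = f_x = 4*x^3*sin(t/3)/5. Substituting x = B_t:
  d(B_t^4*sin(t/3)/5) = (B_t^2*(B_t^2*cos(t/3) + 18*sin(t/3))/15) dt + (4*B_t^3*sin(t/3)/5) dB_t.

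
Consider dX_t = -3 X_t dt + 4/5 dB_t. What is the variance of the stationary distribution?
lim Var(X_t) = 8/75

The OU SDE dX = -theta X dt + sigma dB admits the integrating factor exp(theta t): d(exp(theta t) X_t) = sigma exp(theta t) dB_t. Integrating from 0 to t gives X_t = x_0 * exp(-theta t) + sigma * int_0^t exp(-theta (t-s)) dB_s for any initial x_0. The Itô integral has variance (by the Itô isometry) sigma^2 * int_0^t exp(-2 theta (t - s)) ds = sigma^2 * (1 - exp(-2 theta t)) / (2 theta), independent of x_0.
With theta = 3, sigma = 4/5:
  Var(X_t) = (4/5)^2 * (1 - exp(-2*3 t)) / (2 * 3) = 8/75 - 8*exp(-6*t)/75.
As t -> infinity, exp(-2*3 t) -> 0, so the stationary variance is sigma^2 / (2 theta) = 8/75.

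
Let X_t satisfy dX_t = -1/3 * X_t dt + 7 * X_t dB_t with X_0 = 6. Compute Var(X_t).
Var(X_t) = (36*exp(49*t) - 36)*exp(-2*t/3)

For GBM dX = mu X dt + sigma X dB with X_0 = x_0, apply Itô to Y = log X: dY = (mu - sigma^2/2) dt + sigma dB, so Y_t = log(x_0) + (mu - sigma^2/2) t + sigma B_t and hence X_t = x_0 * exp((mu - sigma^2/2) t + sigma B_t).
With mu = -1/3, sigma = 7, x_0 = 6, this gives:
  X_t = 6 * exp((-149/6) * t + (7) * B_t).
Since sigma*B_t ~ Normal(0, sigma^2 t), E[exp(sigma*B_t)] = exp(sigma^2 t / 2); so E[X_t] = x_0 * exp((mu - sigma^2/2) t) * exp(sigma^2 t / 2) = x_0 * exp(mu t) = 6*exp(-t/3).
Var(X_t) = E[X_t^2] - (E[X_t])^2 = x_0^2 * exp(2 mu t) * (exp(sigma^2 t) - 1) = (36*exp(49*t) - 36)*exp(-2*t/3).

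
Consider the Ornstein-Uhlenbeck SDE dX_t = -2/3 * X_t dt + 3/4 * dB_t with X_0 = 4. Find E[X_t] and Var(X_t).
E[X_t] = 4*exp(-2*t/3); Var(X_t) = 27/64 - 27*exp(-4*t/3)/64

The OU SDE dX = -theta X dt + sigma dB admits the integrating factor exp(theta t): d(exp(theta t) X_t) = sigma exp(theta t) dB_t. Integrating from 0 to t:
  X_t = x_0 * exp(-theta t) + sigma * int_0^t exp(-theta (t-s)) dB_s.
The Itô integral has mean 0 and (by the Itô isometry) variance sigma^2 * int_0^t exp(-2 theta (t - s)) ds = sigma^2 * (1 - exp(-2 theta t)) / (2 theta).
With theta = 2/3, sigma = 3/4, x_0 = 4:
  E[X_t] = 4 * exp(-2/3 t) = 4*exp(-2*t/3)
  Var(X_t) = (3/4)^2 * (1 - exp(-2*2/3 t)) / (2 * 2/3) = 27/64 - 27*exp(-4*t/3)/64.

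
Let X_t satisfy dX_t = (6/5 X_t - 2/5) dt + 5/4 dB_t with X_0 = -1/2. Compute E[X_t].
E[X_t] = 1/3 - 5*exp(6*t/5)/6

Taking expectations and using E[dB_t] = 0, the mean m(t) = E[X_t] satisfies the ODE m'(t) = a m(t) + b with m(0) = x_0. With a = 6/5, b = -2/5, x_0 = -1/2, the solution is
  m(t) = x_0 * exp(a t) + (b/a) * (exp(a t) - 1)
       = (-1/2) * exp((6/5) t) + ((-2/5)/(6/5)) * (exp((6/5) t) - 1)
       = 1/3 - 5*exp(6*t/5)/6.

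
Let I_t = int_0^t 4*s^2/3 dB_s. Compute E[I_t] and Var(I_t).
E[I_t] = 0; Var(I_t) = 16*t^5/45

The Itô integral of a deterministic integrand f(s) has mean 0 because each increment f(s) * (B_{s+ds} - B_s) has mean 0. By the Itô isometry:
  Var( int_0^t f(s) dB_s ) = E[ (int_0^t f(s) dB_s)^2 ] = int_0^t f(s)^2 ds.
Here f(s) = 4*s^2/3, so f(s)^2 = 16*s^4/9. Integrate:
  int_0^t (16*s^4/9) ds = 16*t^5/45.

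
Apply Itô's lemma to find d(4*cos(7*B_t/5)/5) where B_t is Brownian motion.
d(4*cos(7*B_t/5)/5) = (-98*cos(7*B_t/5)/125) dt + (-28*sin(7*B_t/5)/25) dB_t

Itô's formula for f(B_t) gives d f(B_t) = f'(B_t) dB_t + (1/2) f''(B_t) dt. Compute derivatives of f(x) = 4*cos(7*x/5)/5:
  f'(x)  = -28*sin(7*x/5)/25
  f''(x) = -196*cos(7*x/5)/125
Substitute x = B_t and multiply the f'' term by 1/2:
  drift     = (1/2) * (-196*cos(7*x/5)/125) evaluated at B_t = -98*cos(7*B_t/5)/125
  diffusion = (-28*sin(7*x/5)/25) evaluated at B_t = -28*sin(7*B_t/5)/25
Therefore d(4*cos(7*B_t/5)/5) = (-98*cos(7*B_t/5)/125) dt + (-28*sin(7*B_t/5)/25) dB_t.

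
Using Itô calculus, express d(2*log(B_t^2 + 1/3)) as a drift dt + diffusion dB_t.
d(2*log(B_t^2 + 1/3)) = (6*(1 - 3*B_t^2)/(3*B_t^2 + 1)^2) dt + (12*B_t/(3*B_t^2 + 1)) dB_t

Itô's formula for f(B_t) gives d f(B_t) = f'(B_t) dB_t + (1/2) f''(B_t) dt. Compute derivatives of f(x) = 2*log(x^2 + 1/3):
  f'(x)  = 12*x/(3*x^2 + 1)
  f''(x) = 12*(1 - 3*x^2)/(3*x^2 + 1)^2
Substitute x = B_t and multiply the f'' term by 1/2:
  drift     = (1/2) * (12*(1 - 3*x^2)/(3*x^2 + 1)^2) evaluated at B_t = 6*(1 - 3*B_t^2)/(3*B_t^2 + 1)^2
  diffusion = (12*x/(3*x^2 + 1)) evaluated at B_t = 12*B_t/(3*B_t^2 + 1)
Therefore d(2*log(B_t^2 + 1/3)) = (6*(1 - 3*B_t^2)/(3*B_t^2 + 1)^2) dt + (12*B_t/(3*B_t^2 + 1)) dB_t.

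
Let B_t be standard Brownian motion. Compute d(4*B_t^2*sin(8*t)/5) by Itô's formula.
d(4*B_t^2*sin(8*t)/5) = (32*B_t^2*cos(8*t)/5 + 4*sin(8*t)/5) dt + (8*B_t*sin(8*t)/5) dB_t

Itô's formula for f(t, x): d f(t, B_t) = (f_t + (1/2) f_xx) dt + f_x dB_t. Compute partials of f(t, x) = 4*x^2*sin(8*t)/5:
  f_t(t,x)  = 32*x^2*cos(8*t)/5
  f_x(t,x)  = 8*x*sin(8*t)/5
  f_xx(t,x) = 8*sin(8*t)/5
Assemble drift = f_t + (1/2) f_xx = 32*x^2*cos(8*t)/5 + 4*sin(8*t)/5 and diffusion = f_x = 8*x*sin(8*t)/5. Substituting x = B_t:
  d(4*B_t^2*sin(8*t)/5) = (32*B_t^2*cos(8*t)/5 + 4*sin(8*t)/5) dt + (8*B_t*sin(8*t)/5) dB_t.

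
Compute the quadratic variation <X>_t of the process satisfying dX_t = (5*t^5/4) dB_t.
<X>_t = 25*t^11/176

For an Itô process dX_t = a(t) dt + b(t) dB_t, the quadratic variation is <X>_t = int_0^t b(s)^2 ds (the drift term does not contribute). Here b(s) = 5*s^5/4, so
  b(s)^2 = 25*s^10/16.
Integrating from 0 to t:
  <X>_t = int_0^t (25*s^10/16) ds = 25*t^11/176.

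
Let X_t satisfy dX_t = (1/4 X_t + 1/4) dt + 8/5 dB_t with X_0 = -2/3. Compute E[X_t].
E[X_t] = exp(t/4)/3 - 1

Taking expectations and using E[dB_t] = 0, the mean m(t) = E[X_t] satisfies the ODE m'(t) = a m(t) + b with m(0) = x_0. With a = 1/4, b = 1/4, x_0 = -2/3, the solution is
  m(t) = x_0 * exp(a t) + (b/a) * (exp(a t) - 1)
       = (-2/3) * exp((1/4) t) + ((1/4)/(1/4)) * (exp((1/4) t) - 1)
       = exp(t/4)/3 - 1.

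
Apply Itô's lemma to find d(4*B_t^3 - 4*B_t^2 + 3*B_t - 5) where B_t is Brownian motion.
d(4*B_t^3 - 4*B_t^2 + 3*B_t - 5) = (12*B_t - 4) dt + (12*B_t^2 - 8*B_t + 3) dB_t

Itô's formula for f(B_t) gives d f(B_t) = f'(B_t) dB_t + (1/2) f''(B_t) dt. Compute derivatives of f(x) = 4*x^3 - 4*x^2 + 3*x - 5:
  f'(x)  = 12*x^2 - 8*x + 3
  f''(x) = 24*x - 8
Substitute x = B_t and multiply the f'' term by 1/2:
  drift     = (1/2) * (24*x - 8) evaluated at B_t = 12*B_t - 4
  diffusion = (12*x^2 - 8*x + 3) evaluated at B_t = 12*B_t^2 - 8*B_t + 3
Therefore d(4*B_t^3 - 4*B_t^2 + 3*B_t - 5) = (12*B_t - 4) dt + (12*B_t^2 - 8*B_t + 3) dB_t.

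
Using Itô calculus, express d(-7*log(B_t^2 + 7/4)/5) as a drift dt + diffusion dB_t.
d(-7*log(B_t^2 + 7/4)/5) = (28*(4*B_t^2 - 7)/(5*(4*B_t^2 + 7)^2)) dt + (-56*B_t/(20*B_t^2 + 35)) dB_t

Itô's formula for f(B_t) gives d f(B_t) = f'(B_t) dB_t + (1/2) f''(B_t) dt. Compute derivatives of f(x) = -7*log(x^2 + 7/4)/5:
  f'(x)  = -56*x/(20*x^2 + 35)
  f''(x) = 56*(4*x^2 - 7)/(5*(4*x^2 + 7)^2)
Substitute x = B_t and multiply the f'' term by 1/2:
  drift     = (1/2) * (56*(4*x^2 - 7)/(5*(4*x^2 + 7)^2)) evaluated at B_t = 28*(4*B_t^2 - 7)/(5*(4*B_t^2 + 7)^2)
  diffusion = (-56*x/(20*x^2 + 35)) evaluated at B_t = -56*B_t/(20*B_t^2 + 35)
Therefore d(-7*log(B_t^2 + 7/4)/5) = (28*(4*B_t^2 - 7)/(5*(4*B_t^2 + 7)^2)) dt + (-56*B_t/(20*B_t^2 + 35)) dB_t.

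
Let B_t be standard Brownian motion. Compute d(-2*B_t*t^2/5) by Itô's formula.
d(-2*B_t*t^2/5) = (-4*B_t*t/5) dt + (-2*t^2/5) dB_t

Itô's formula for f(t, x): d f(t, B_t) = (f_t + (1/2) f_xx) dt + f_x dB_t. Compute partials of f(t, x) = -2*t^2*x/5:
  f_t(t,x)  = -4*t*x/5
  f_x(t,x)  = -2*t^2/5
  f_xx(t,x) = 0
Assemble drift = f_t + (1/2) f_xx = -4*t*x/5 and diffusion = f_x = -2*t^2/5. Substituting x = B_t:
  d(-2*B_t*t^2/5) = (-4*B_t*t/5) dt + (-2*t^2/5) dB_t.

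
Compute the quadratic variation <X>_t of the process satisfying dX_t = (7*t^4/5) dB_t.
<X>_t = 49*t^9/225

For an Itô process dX_t = a(t) dt + b(t) dB_t, the quadratic variation is <X>_t = int_0^t b(s)^2 ds (the drift term does not contribute). Here b(s) = 7*s^4/5, so
  b(s)^2 = 49*s^8/25.
Integrating from 0 to t:
  <X>_t = int_0^t (49*s^8/25) ds = 49*t^9/225.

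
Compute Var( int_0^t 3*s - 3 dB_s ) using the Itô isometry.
Var = 3*t*(t^2 - 3*t + 3)

The Itô integral of a deterministic integrand f(s) has mean 0 because each increment f(s) * (B_{s+ds} - B_s) has mean 0. By the Itô isometry:
  Var( int_0^t f(s) dB_s ) = E[ (int_0^t f(s) dB_s)^2 ] = int_0^t f(s)^2 ds.
Here f(s) = 3*s - 3, so f(s)^2 = 9*(s - 1)^2. Integrate:
  int_0^t (9*(s - 1)^2) ds = 3*t*(t^2 - 3*t + 3).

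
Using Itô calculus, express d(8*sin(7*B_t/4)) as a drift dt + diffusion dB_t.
d(8*sin(7*B_t/4)) = (-49*sin(7*B_t/4)/4) dt + (14*cos(7*B_t/4)) dB_t

Itô's formula for f(B_t) gives d f(B_t) = f'(B_t) dB_t + (1/2) f''(B_t) dt. Compute derivatives of f(x) = 8*sin(7*x/4):
  f'(x)  = 14*cos(7*x/4)
  f''(x) = -49*sin(7*x/4)/2
Substitute x = B_t and multiply the f'' term by 1/2:
  drift     = (1/2) * (-49*sin(7*x/4)/2) evaluated at B_t = -49*sin(7*B_t/4)/4
  diffusion = (14*cos(7*x/4)) evaluated at B_t = 14*cos(7*B_t/4)
Therefore d(8*sin(7*B_t/4)) = (-49*sin(7*B_t/4)/4) dt + (14*cos(7*B_t/4)) dB_t.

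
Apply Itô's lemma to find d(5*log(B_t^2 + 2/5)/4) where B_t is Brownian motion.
d(5*log(B_t^2 + 2/5)/4) = (25*(2 - 5*B_t^2)/(4*(5*B_t^2 + 2)^2)) dt + (25*B_t/(2*(5*B_t^2 + 2))) dB_t

Itô's formula for f(B_t) gives d f(B_t) = f'(B_t) dB_t + (1/2) f''(B_t) dt. Compute derivatives of f(x) = 5*log(x^2 + 2/5)/4:
  f'(x)  = 25*x/(2*(5*x^2 + 2))
  f''(x) = 25*(2 - 5*x^2)/(2*(5*x^2 + 2)^2)
Substitute x = B_t and multiply the f'' term by 1/2:
  drift     = (1/2) * (25*(2 - 5*x^2)/(2*(5*x^2 + 2)^2)) evaluated at B_t = 25*(2 - 5*B_t^2)/(4*(5*B_t^2 + 2)^2)
  diffusion = (25*x/(2*(5*x^2 + 2))) evaluated at B_t = 25*B_t/(2*(5*B_t^2 + 2))
Therefore d(5*log(B_t^2 + 2/5)/4) = (25*(2 - 5*B_t^2)/(4*(5*B_t^2 + 2)^2)) dt + (25*B_t/(2*(5*B_t^2 + 2))) dB_t.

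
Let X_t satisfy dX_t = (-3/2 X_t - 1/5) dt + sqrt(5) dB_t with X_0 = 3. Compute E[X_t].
E[X_t] = -2/15 + 47*exp(-3*t/2)/15

Taking expectations and using E[dB_t] = 0, the mean m(t) = E[X_t] satisfies the ODE m'(t) = a m(t) + b with m(0) = x_0. With a = -3/2, b = -1/5, x_0 = 3, the solution is
  m(t) = x_0 * exp(a t) + (b/a) * (exp(a t) - 1)
       = 3 * exp((-3/2) t) + ((-1/5)/(-3/2)) * (exp((-3/2) t) - 1)
       = -2/15 + 47*exp(-3*t/2)/15.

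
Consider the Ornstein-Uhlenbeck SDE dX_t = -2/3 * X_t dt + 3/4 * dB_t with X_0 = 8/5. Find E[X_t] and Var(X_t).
E[X_t] = 8*exp(-2*t/3)/5; Var(X_t) = 27/64 - 27*exp(-4*t/3)/64

The OU SDE dX = -theta X dt + sigma dB admits the integrating factor exp(theta t): d(exp(theta t) X_t) = sigma exp(theta t) dB_t. Integrating from 0 to t:
  X_t = x_0 * exp(-theta t) + sigma * int_0^t exp(-theta (t-s)) dB_s.
The Itô integral has mean 0 and (by the Itô isometry) variance sigma^2 * int_0^t exp(-2 theta (t - s)) ds = sigma^2 * (1 - exp(-2 theta t)) / (2 theta).
With theta = 2/3, sigma = 3/4, x_0 = 8/5:
  E[X_t] = 8/5 * exp(-2/3 t) = 8*exp(-2*t/3)/5
  Var(X_t) = (3/4)^2 * (1 - exp(-2*2/3 t)) / (2 * 2/3) = 27/64 - 27*exp(-4*t/3)/64.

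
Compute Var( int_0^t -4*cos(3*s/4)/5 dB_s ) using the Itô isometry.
Var = 8*t/25 + 16*sin(3*t/2)/75

The Itô integral of a deterministic integrand f(s) has mean 0 because each increment f(s) * (B_{s+ds} - B_s) has mean 0. By the Itô isometry:
  Var( int_0^t f(s) dB_s ) = E[ (int_0^t f(s) dB_s)^2 ] = int_0^t f(s)^2 ds.
Here f(s) = -4*cos(3*s/4)/5, so f(s)^2 = 16*cos(3*s/4)^2/25. Integrate:
  int_0^t (16*cos(3*s/4)^2/25) ds = 8*t/25 + 16*sin(3*t/2)/75.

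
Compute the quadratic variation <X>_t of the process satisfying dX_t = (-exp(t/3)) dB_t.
<X>_t = 3*exp(2*t/3)/2 - 3/2

For an Itô process dX_t = a(t) dt + b(t) dB_t, the quadratic variation is <X>_t = int_0^t b(s)^2 ds (the drift term does not contribute). Here b(s) = -exp(s/3), so
  b(s)^2 = exp(2*s/3).
Integrating from 0 to t:
  <X>_t = int_0^t (exp(2*s/3)) ds = 3*exp(2*t/3)/2 - 3/2.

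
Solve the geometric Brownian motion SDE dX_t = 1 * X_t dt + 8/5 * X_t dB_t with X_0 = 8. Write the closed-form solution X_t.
X_t = 8 * exp((-7/25) * t + (8/5) * B_t)

For GBM dX = mu X dt + sigma X dB with X_0 = x_0, apply Itô to Y = log X: dY = (mu - sigma^2/2) dt + sigma dB, so Y_t = log(x_0) + (mu - sigma^2/2) t + sigma B_t and hence X_t = x_0 * exp((mu - sigma^2/2) t + sigma B_t).
With mu = 1, sigma = 8/5, x_0 = 8, this gives:
  X_t = 8 * exp((-7/25) * t + (8/5) * B_t).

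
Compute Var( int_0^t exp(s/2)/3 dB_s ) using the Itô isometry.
Var = exp(t)/9 - 1/9

The Itô integral of a deterministic integrand f(s) has mean 0 because each increment f(s) * (B_{s+ds} - B_s) has mean 0. By the Itô isometry:
  Var( int_0^t f(s) dB_s ) = E[ (int_0^t f(s) dB_s)^2 ] = int_0^t f(s)^2 ds.
Here f(s) = exp(s/2)/3, so f(s)^2 = exp(s)/9. Integrate:
  int_0^t (exp(s)/9) ds = exp(t)/9 - 1/9.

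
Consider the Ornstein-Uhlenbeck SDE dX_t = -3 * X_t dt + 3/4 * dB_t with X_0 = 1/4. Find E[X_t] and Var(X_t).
E[X_t] = exp(-3*t)/4; Var(X_t) = 3/32 - 3*exp(-6*t)/32

The OU SDE dX = -theta X dt + sigma dB admits the integrating factor exp(theta t): d(exp(theta t) X_t) = sigma exp(theta t) dB_t. Integrating from 0 to t:
  X_t = x_0 * exp(-theta t) + sigma * int_0^t exp(-theta (t-s)) dB_s.
The Itô integral has mean 0 and (by the Itô isometry) variance sigma^2 * int_0^t exp(-2 theta (t - s)) ds = sigma^2 * (1 - exp(-2 theta t)) / (2 theta).
With theta = 3, sigma = 3/4, x_0 = 1/4:
  E[X_t] = 1/4 * exp(-3 t) = exp(-3*t)/4
  Var(X_t) = (3/4)^2 * (1 - exp(-2*3 t)) / (2 * 3) = 3/32 - 3*exp(-6*t)/32.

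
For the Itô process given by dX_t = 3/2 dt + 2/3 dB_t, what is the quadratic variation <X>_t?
<X>_t = 4*t/9

For an Itô process dX_t = a(t) dt + b(t) dB_t, the quadratic variation is <X>_t = int_0^t b(s)^2 ds (the drift term does not contribute). Here b(s) = 2/3, so
  b(s)^2 = 4/9.
Integrating from 0 to t:
  <X>_t = int_0^t (4/9) ds = 4*t/9.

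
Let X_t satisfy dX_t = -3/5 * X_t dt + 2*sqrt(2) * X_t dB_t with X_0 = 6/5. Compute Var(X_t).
Var(X_t) = (36*exp(8*t) - 36)*exp(-6*t/5)/25

For GBM dX = mu X dt + sigma X dB with X_0 = x_0, apply Itô to Y = log X: dY = (mu - sigma^2/2) dt + sigma dB, so Y_t = log(x_0) + (mu - sigma^2/2) t + sigma B_t and hence X_t = x_0 * exp((mu - sigma^2/2) t + sigma B_t).
With mu = -3/5, sigma = 2*sqrt(2), x_0 = 6/5, this gives:
  X_t = 6/5 * exp((-23/5) * t + (2*sqrt(2)) * B_t).
Since sigma*B_t ~ Normal(0, sigma^2 t), E[exp(sigma*B_t)] = exp(sigma^2 t / 2); so E[X_t] = x_0 * exp((mu - sigma^2/2) t) * exp(sigma^2 t / 2) = x_0 * exp(mu t) = 6*exp(-3*t/5)/5.
Var(X_t) = E[X_t^2] - (E[X_t])^2 = x_0^2 * exp(2 mu t) * (exp(sigma^2 t) - 1) = (36*exp(8*t) - 36)*exp(-6*t/5)/25.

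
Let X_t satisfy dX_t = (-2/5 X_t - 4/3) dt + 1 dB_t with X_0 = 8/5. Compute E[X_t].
E[X_t] = -10/3 + 74*exp(-2*t/5)/15

Taking expectations and using E[dB_t] = 0, the mean m(t) = E[X_t] satisfies the ODE m'(t) = a m(t) + b with m(0) = x_0. With a = -2/5, b = -4/3, x_0 = 8/5, the solution is
  m(t) = x_0 * exp(a t) + (b/a) * (exp(a t) - 1)
       = (8/5) * exp((-2/5) t) + ((-4/3)/(-2/5)) * (exp((-2/5) t) - 1)
       = -10/3 + 74*exp(-2*t/5)/15.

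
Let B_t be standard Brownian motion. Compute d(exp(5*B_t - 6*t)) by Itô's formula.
d(exp(5*B_t - 6*t)) = (13*exp(5*B_t - 6*t)/2) dt + (5*exp(5*B_t - 6*t)) dB_t

Itô's formula for f(t, x): d f(t, B_t) = (f_t + (1/2) f_xx) dt + f_x dB_t. Compute partials of f(t, x) = exp(-6*t + 5*x):
  f_t(t,x)  = -6*exp(-6*t + 5*x)
  f_x(t,x)  = 5*exp(-6*t + 5*x)
  f_xx(t,x) = 25*exp(-6*t + 5*x)
Assemble drift = f_t + (1/2) f_xx = 13*exp(-6*t + 5*x)/2 and diffusion = f_x = 5*exp(-6*t + 5*x). Substituting x = B_t:
  d(exp(5*B_t - 6*t)) = (13*exp(5*B_t - 6*t)/2) dt + (5*exp(5*B_t - 6*t)) dB_t.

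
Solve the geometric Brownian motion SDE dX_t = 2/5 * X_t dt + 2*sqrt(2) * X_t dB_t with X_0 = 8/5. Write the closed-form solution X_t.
X_t = 8/5 * exp((-18/5) * t + (2*sqrt(2)) * B_t)

For GBM dX = mu X dt + sigma X dB with X_0 = x_0, apply Itô to Y = log X: dY = (mu - sigma^2/2) dt + sigma dB, so Y_t = log(x_0) + (mu - sigma^2/2) t + sigma B_t and hence X_t = x_0 * exp((mu - sigma^2/2) t + sigma B_t).
With mu = 2/5, sigma = 2*sqrt(2), x_0 = 8/5, this gives:
  X_t = 8/5 * exp((-18/5) * t + (2*sqrt(2)) * B_t).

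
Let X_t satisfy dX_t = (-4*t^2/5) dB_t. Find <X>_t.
<X>_t = 16*t^5/125

For an Itô process dX_t = a(t) dt + b(t) dB_t, the quadratic variation is <X>_t = int_0^t b(s)^2 ds (the drift term does not contribute). Here b(s) = -4*s^2/5, so
  b(s)^2 = 16*s^4/25.
Integrating from 0 to t:
  <X>_t = int_0^t (16*s^4/25) ds = 16*t^5/125.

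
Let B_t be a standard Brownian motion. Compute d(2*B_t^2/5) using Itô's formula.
d(2*B_t^2/5) = (2/5) dt + (4*B_t/5) dB_t

Itô's formula for f(B_t) gives d f(B_t) = f'(B_t) dB_t + (1/2) f''(B_t) dt. Compute derivatives of f(x) = 2*x^2/5:
  f'(x)  = 4*x/5
  f''(x) = 4/5
Substitute x = B_t and multiply the f'' term by 1/2:
  drift     = (1/2) * (4/5) evaluated at B_t = 2/5
  diffusion = (4*x/5) evaluated at B_t = 4*B_t/5
Therefore d(2*B_t^2/5) = (2/5) dt + (4*B_t/5) dB_t.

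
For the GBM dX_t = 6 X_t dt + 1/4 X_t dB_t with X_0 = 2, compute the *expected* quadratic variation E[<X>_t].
E[<X>_t] = 4*exp(193*t/16)/193 - 4/193

<X>_t = int_0^t ((1/4) * X_s)^2 ds. Taking expectation inside the integral: E[<X>_t] = (1/4)^2 * int_0^t E[X_s^2] ds. For GBM, E[X_s^2] = x_0^2 * exp((2 mu + sigma^2) s). Integrating:
  E[<X>_t] = (1/4)^2 * 2^2 * (exp((2*6 + (1/4)^2) t) - 1) / (2*6 + (1/4)^2)
           = (1/4)^2 * 2^2 * (exp((193/16) t) - 1) / (193/16) = 4*exp(193*t/16)/193 - 4/193.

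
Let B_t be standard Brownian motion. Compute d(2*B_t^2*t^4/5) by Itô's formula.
d(2*B_t^2*t^4/5) = (2*t^3*(4*B_t^2 + t)/5) dt + (4*B_t*t^4/5) dB_t

Itô's formula for f(t, x): d f(t, B_t) = (f_t + (1/2) f_xx) dt + f_x dB_t. Compute partials of f(t, x) = 2*t^4*x^2/5:
  f_t(t,x)  = 8*t^3*x^2/5
  f_x(t,x)  = 4*t^4*x/5
  f_xx(t,x) = 4*t^4/5
Assemble drift = f_t + (1/2) f_xx = 2*t^3*(t + 4*x^2)/5 and diffusion = f_x = 4*t^4*x/5. Substituting x = B_t:
  d(2*B_t^2*t^4/5) = (2*t^3*(4*B_t^2 + t)/5) dt + (4*B_t*t^4/5) dB_t.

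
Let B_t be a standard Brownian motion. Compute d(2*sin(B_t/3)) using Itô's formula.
d(2*sin(B_t/3)) = (-sin(B_t/3)/9) dt + (2*cos(B_t/3)/3) dB_t

Itô's formula for f(B_t) gives d f(B_t) = f'(B_t) dB_t + (1/2) f''(B_t) dt. Compute derivatives of f(x) = 2*sin(x/3):
  f'(x)  = 2*cos(x/3)/3
  f''(x) = -2*sin(x/3)/9
Substitute x = B_t and multiply the f'' term by 1/2:
  drift     = (1/2) * (-2*sin(x/3)/9) evaluated at B_t = -sin(B_t/3)/9
  diffusion = (2*cos(x/3)/3) evaluated at B_t = 2*cos(B_t/3)/3
Therefore d(2*sin(B_t/3)) = (-sin(B_t/3)/9) dt + (2*cos(B_t/3)/3) dB_t.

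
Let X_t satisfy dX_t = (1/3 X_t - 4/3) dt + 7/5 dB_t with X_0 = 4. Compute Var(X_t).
Var(X_t) = 147*exp(2*t/3)/50 - 147/50

The variance V(t) = Var(X_t) satisfies V'(t) = 2 a V(t) + c^2 with V(0) = 0 (drift coefficient is linear in X, diffusion is constant). With a = 1/3, c = 7/5, the solution is
  V(t) = (c^2 / (2 a)) * (exp(2 a t) - 1)
       = ((7/5)^2 / (2*(1/3))) * (exp((2/3) t) - 1)
       = 147*exp(2*t/3)/50 - 147/50.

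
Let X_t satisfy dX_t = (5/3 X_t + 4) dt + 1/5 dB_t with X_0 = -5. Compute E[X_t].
E[X_t] = -13*exp(5*t/3)/5 - 12/5

Taking expectations and using E[dB_t] = 0, the mean m(t) = E[X_t] satisfies the ODE m'(t) = a m(t) + b with m(0) = x_0. With a = 5/3, b = 4, x_0 = -5, the solution is
  m(t) = x_0 * exp(a t) + (b/a) * (exp(a t) - 1)
       = (-5) * exp((5/3) t) + (4/(5/3)) * (exp((5/3) t) - 1)
       = -13*exp(5*t/3)/5 - 12/5.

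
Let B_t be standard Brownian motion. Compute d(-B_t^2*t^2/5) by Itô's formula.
d(-B_t^2*t^2/5) = (t*(-2*B_t^2 - t)/5) dt + (-2*B_t*t^2/5) dB_t

Itô's formula for f(t, x): d f(t, B_t) = (f_t + (1/2) f_xx) dt + f_x dB_t. Compute partials of f(t, x) = -t^2*x^2/5:
  f_t(t,x)  = -2*t*x^2/5
  f_x(t,x)  = -2*t^2*x/5
  f_xx(t,x) = -2*t^2/5
Assemble drift = f_t + (1/2) f_xx = t*(-t - 2*x^2)/5 and diffusion = f_x = -2*t^2*x/5. Substituting x = B_t:
  d(-B_t^2*t^2/5) = (t*(-2*B_t^2 - t)/5) dt + (-2*B_t*t^2/5) dB_t.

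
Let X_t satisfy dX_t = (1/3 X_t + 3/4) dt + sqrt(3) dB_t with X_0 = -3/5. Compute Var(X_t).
Var(X_t) = 9*exp(2*t/3)/2 - 9/2

The variance V(t) = Var(X_t) satisfies V'(t) = 2 a V(t) + c^2 with V(0) = 0 (drift coefficient is linear in X, diffusion is constant). With a = 1/3, c = sqrt(3), the solution is
  V(t) = (c^2 / (2 a)) * (exp(2 a t) - 1)
       = (sqrt(3)^2 / (2*(1/3))) * (exp((2/3) t) - 1)
       = 9*exp(2*t/3)/2 - 9/2.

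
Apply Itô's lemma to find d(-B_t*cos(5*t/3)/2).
d(-B_t*cos(5*t/3)/2) = (5*B_t*sin(5*t/3)/6) dt + (-cos(5*t/3)/2) dB_t

Itô's formula for f(t, x): d f(t, B_t) = (f_t + (1/2) f_xx) dt + f_x dB_t. Compute partials of f(t, x) = -x*cos(5*t/3)/2:
  f_t(t,x)  = 5*x*sin(5*t/3)/6
  f_x(t,x)  = -cos(5*t/3)/2
  f_xx(t,x) = 0
Assemble drift = f_t + (1/2) f_xx = 5*x*sin(5*t/3)/6 and diffusion = f_x = -cos(5*t/3)/2. Substituting x = B_t:
  d(-B_t*cos(5*t/3)/2) = (5*B_t*sin(5*t/3)/6) dt + (-cos(5*t/3)/2) dB_t.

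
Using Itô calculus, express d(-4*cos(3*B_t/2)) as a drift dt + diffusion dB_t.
d(-4*cos(3*B_t/2)) = (9*cos(3*B_t/2)/2) dt + (6*sin(3*B_t/2)) dB_t

Itô's formula for f(B_t) gives d f(B_t) = f'(B_t) dB_t + (1/2) f''(B_t) dt. Compute derivatives of f(x) = -4*cos(3*x/2):
  f'(x)  = 6*sin(3*x/2)
  f''(x) = 9*cos(3*x/2)
Substitute x = B_t and multiply the f'' term by 1/2:
  drift     = (1/2) * (9*cos(3*x/2)) evaluated at B_t = 9*cos(3*B_t/2)/2
  diffusion = (6*sin(3*x/2)) evaluated at B_t = 6*sin(3*B_t/2)
Therefore d(-4*cos(3*B_t/2)) = (9*cos(3*B_t/2)/2) dt + (6*sin(3*B_t/2)) dB_t.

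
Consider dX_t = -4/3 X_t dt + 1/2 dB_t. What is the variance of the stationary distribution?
lim Var(X_t) = 3/32

The OU SDE dX = -theta X dt + sigma dB admits the integrating factor exp(theta t): d(exp(theta t) X_t) = sigma exp(theta t) dB_t. Integrating from 0 to t gives X_t = x_0 * exp(-theta t) + sigma * int_0^t exp(-theta (t-s)) dB_s for any initial x_0. The Itô integral has variance (by the Itô isometry) sigma^2 * int_0^t exp(-2 theta (t - s)) ds = sigma^2 * (1 - exp(-2 theta t)) / (2 theta), independent of x_0.
With theta = 4/3, sigma = 1/2:
  Var(X_t) = (1/2)^2 * (1 - exp(-2*4/3 t)) / (2 * 4/3) = 3/32 - 3*exp(-8*t/3)/32.
As t -> infinity, exp(-2*4/3 t) -> 0, so the stationary variance is sigma^2 / (2 theta) = 3/32.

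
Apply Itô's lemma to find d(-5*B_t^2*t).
d(-5*B_t^2*t) = (-5*B_t^2 - 5*t) dt + (-10*B_t*t) dB_t

Itô's formula for f(t, x): d f(t, B_t) = (f_t + (1/2) f_xx) dt + f_x dB_t. Compute partials of f(t, x) = -5*t*x^2:
  f_t(t,x)  = -5*x^2
  f_x(t,x)  = -10*t*x
  f_xx(t,x) = -10*t
Assemble drift = f_t + (1/2) f_xx = -5*t - 5*x^2 and diffusion = f_x = -10*t*x. Substituting x = B_t:
  d(-5*B_t^2*t) = (-5*B_t^2 - 5*t) dt + (-10*B_t*t) dB_t.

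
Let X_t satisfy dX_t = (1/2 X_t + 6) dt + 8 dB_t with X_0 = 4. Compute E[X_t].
E[X_t] = 16*exp(t/2) - 12

Taking expectations and using E[dB_t] = 0, the mean m(t) = E[X_t] satisfies the ODE m'(t) = a m(t) + b with m(0) = x_0. With a = 1/2, b = 6, x_0 = 4, the solution is
  m(t) = x_0 * exp(a t) + (b/a) * (exp(a t) - 1)
       = 4 * exp((1/2) t) + (6/(1/2)) * (exp((1/2) t) - 1)
       = 16*exp(t/2) - 12.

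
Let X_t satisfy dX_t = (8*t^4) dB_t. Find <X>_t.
<X>_t = 64*t^9/9

For an Itô process dX_t = a(t) dt + b(t) dB_t, the quadratic variation is <X>_t = int_0^t b(s)^2 ds (the drift term does not contribute). Here b(s) = 8*s^4, so
  b(s)^2 = 64*s^8.
Integrating from 0 to t:
  <X>_t = int_0^t (64*s^8) ds = 64*t^9/9.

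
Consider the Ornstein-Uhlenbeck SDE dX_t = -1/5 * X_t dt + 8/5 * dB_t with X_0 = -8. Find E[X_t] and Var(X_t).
E[X_t] = -8*exp(-t/5); Var(X_t) = 32/5 - 32*exp(-2*t/5)/5

The OU SDE dX = -theta X dt + sigma dB admits the integrating factor exp(theta t): d(exp(theta t) X_t) = sigma exp(theta t) dB_t. Integrating from 0 to t:
  X_t = x_0 * exp(-theta t) + sigma * int_0^t exp(-theta (t-s)) dB_s.
The Itô integral has mean 0 and (by the Itô isometry) variance sigma^2 * int_0^t exp(-2 theta (t - s)) ds = sigma^2 * (1 - exp(-2 theta t)) / (2 theta).
With theta = 1/5, sigma = 8/5, x_0 = -8:
  E[X_t] = -8 * exp(-1/5 t) = -8*exp(-t/5)
  Var(X_t) = (8/5)^2 * (1 - exp(-2*1/5 t)) / (2 * 1/5) = 32/5 - 32*exp(-2*t/5)/5.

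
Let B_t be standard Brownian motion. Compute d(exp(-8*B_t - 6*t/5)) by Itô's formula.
d(exp(-8*B_t - 6*t/5)) = (154*exp(-8*B_t - 6*t/5)/5) dt + (-8*exp(-8*B_t - 6*t/5)) dB_t

Itô's formula for f(t, x): d f(t, B_t) = (f_t + (1/2) f_xx) dt + f_x dB_t. Compute partials of f(t, x) = exp(-6*t/5 - 8*x):
  f_t(t,x)  = -6*exp(-6*t/5 - 8*x)/5
  f_x(t,x)  = -8*exp(-6*t/5 - 8*x)
  f_xx(t,x) = 64*exp(-6*t/5 - 8*x)
Assemble drift = f_t + (1/2) f_xx = 154*exp(-6*t/5 - 8*x)/5 and diffusion = f_x = -8*exp(-6*t/5 - 8*x). Substituting x = B_t:
  d(exp(-8*B_t - 6*t/5)) = (154*exp(-8*B_t - 6*t/5)/5) dt + (-8*exp(-8*B_t - 6*t/5)) dB_t.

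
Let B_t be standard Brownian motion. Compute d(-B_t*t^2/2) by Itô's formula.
d(-B_t*t^2/2) = (-B_t*t) dt + (-t^2/2) dB_t

Itô's formula for f(t, x): d f(t, B_t) = (f_t + (1/2) f_xx) dt + f_x dB_t. Compute partials of f(t, x) = -t^2*x/2:
  f_t(t,x)  = -t*x
  f_x(t,x)  = -t^2/2
  f_xx(t,x) = 0
Assemble drift = f_t + (1/2) f_xx = -t*x and diffusion = f_x = -t^2/2. Substituting x = B_t:
  d(-B_t*t^2/2) = (-B_t*t) dt + (-t^2/2) dB_t.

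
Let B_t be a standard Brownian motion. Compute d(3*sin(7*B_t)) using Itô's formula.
d(3*sin(7*B_t)) = (-147*sin(7*B_t)/2) dt + (21*cos(7*B_t)) dB_t

Itô's formula for f(B_t) gives d f(B_t) = f'(B_t) dB_t + (1/2) f''(B_t) dt. Compute derivatives of f(x) = 3*sin(7*x):
  f'(x)  = 21*cos(7*x)
  f''(x) = -147*sin(7*x)
Substitute x = B_t and multiply the f'' term by 1/2:
  drift     = (1/2) * (-147*sin(7*x)) evaluated at B_t = -147*sin(7*B_t)/2
  diffusion = (21*cos(7*x)) evaluated at B_t = 21*cos(7*B_t)
Therefore d(3*sin(7*B_t)) = (-147*sin(7*B_t)/2) dt + (21*cos(7*B_t)) dB_t.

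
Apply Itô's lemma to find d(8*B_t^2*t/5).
d(8*B_t^2*t/5) = (8*B_t^2/5 + 8*t/5) dt + (16*B_t*t/5) dB_t

Itô's formula for f(t, x): d f(t, B_t) = (f_t + (1/2) f_xx) dt + f_x dB_t. Compute partials of f(t, x) = 8*t*x^2/5:
  f_t(t,x)  = 8*x^2/5
  f_x(t,x)  = 16*t*x/5
  f_xx(t,x) = 16*t/5
Assemble drift = f_t + (1/2) f_xx = 8*t/5 + 8*x^2/5 and diffusion = f_x = 16*t*x/5. Substituting x = B_t:
  d(8*B_t^2*t/5) = (8*B_t^2/5 + 8*t/5) dt + (16*B_t*t/5) dB_t.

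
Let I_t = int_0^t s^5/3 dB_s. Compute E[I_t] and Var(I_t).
E[I_t] = 0; Var(I_t) = t^11/99

The Itô integral of a deterministic integrand f(s) has mean 0 because each increment f(s) * (B_{s+ds} - B_s) has mean 0. By the Itô isometry:
  Var( int_0^t f(s) dB_s ) = E[ (int_0^t f(s) dB_s)^2 ] = int_0^t f(s)^2 ds.
Here f(s) = s^5/3, so f(s)^2 = s^10/9. Integrate:
  int_0^t (s^10/9) ds = t^11/99.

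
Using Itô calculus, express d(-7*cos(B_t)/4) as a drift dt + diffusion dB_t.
d(-7*cos(B_t)/4) = (7*cos(B_t)/8) dt + (7*sin(B_t)/4) dB_t

Itô's formula for f(B_t) gives d f(B_t) = f'(B_t) dB_t + (1/2) f''(B_t) dt. Compute derivatives of f(x) = -7*cos(x)/4:
  f'(x)  = 7*sin(x)/4
  f''(x) = 7*cos(x)/4
Substitute x = B_t and multiply the f'' term by 1/2:
  drift     = (1/2) * (7*cos(x)/4) evaluated at B_t = 7*cos(B_t)/8
  diffusion = (7*sin(x)/4) evaluated at B_t = 7*sin(B_t)/4
Therefore d(-7*cos(B_t)/4) = (7*cos(B_t)/8) dt + (7*sin(B_t)/4) dB_t.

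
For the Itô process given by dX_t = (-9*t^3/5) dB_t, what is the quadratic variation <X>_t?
<X>_t = 81*t^7/175

For an Itô process dX_t = a(t) dt + b(t) dB_t, the quadratic variation is <X>_t = int_0^t b(s)^2 ds (the drift term does not contribute). Here b(s) = -9*s^3/5, so
  b(s)^2 = 81*s^6/25.
Integrating from 0 to t:
  <X>_t = int_0^t (81*s^6/25) ds = 81*t^7/175.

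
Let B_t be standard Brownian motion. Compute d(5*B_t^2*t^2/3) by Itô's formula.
d(5*B_t^2*t^2/3) = (5*t*(2*B_t^2 + t)/3) dt + (10*B_t*t^2/3) dB_t

Itô's formula for f(t, x): d f(t, B_t) = (f_t + (1/2) f_xx) dt + f_x dB_t. Compute partials of f(t, x) = 5*t^2*x^2/3:
  f_t(t,x)  = 10*t*x^2/3
  f_x(t,x)  = 10*t^2*x/3
  f_xx(t,x) = 10*t^2/3
Assemble drift = f_t + (1/2) f_xx = 5*t*(t + 2*x^2)/3 and diffusion = f_x = 10*t^2*x/3. Substituting x = B_t:
  d(5*B_t^2*t^2/3) = (5*t*(2*B_t^2 + t)/3) dt + (10*B_t*t^2/3) dB_t.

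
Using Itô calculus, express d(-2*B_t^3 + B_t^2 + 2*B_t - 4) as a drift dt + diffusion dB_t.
d(-2*B_t^3 + B_t^2 + 2*B_t - 4) = (1 - 6*B_t) dt + (-6*B_t^2 + 2*B_t + 2) dB_t

Itô's formula for f(B_t) gives d f(B_t) = f'(B_t) dB_t + (1/2) f''(B_t) dt. Compute derivatives of f(x) = -2*x^3 + x^2 + 2*x - 4:
  f'(x)  = -6*x^2 + 2*x + 2
  f''(x) = 2 - 12*x
Substitute x = B_t and multiply the f'' term by 1/2:
  drift     = (1/2) * (2 - 12*x) evaluated at B_t = 1 - 6*B_t
  diffusion = (-6*x^2 + 2*x + 2) evaluated at B_t = -6*B_t^2 + 2*B_t + 2
Therefore d(-2*B_t^3 + B_t^2 + 2*B_t - 4) = (1 - 6*B_t) dt + (-6*B_t^2 + 2*B_t + 2) dB_t.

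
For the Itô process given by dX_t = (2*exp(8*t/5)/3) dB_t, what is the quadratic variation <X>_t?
<X>_t = 5*exp(16*t/5)/36 - 5/36

For an Itô process dX_t = a(t) dt + b(t) dB_t, the quadratic variation is <X>_t = int_0^t b(s)^2 ds (the drift term does not contribute). Here b(s) = 2*exp(8*s/5)/3, so
  b(s)^2 = 4*exp(16*s/5)/9.
Integrating from 0 to t:
  <X>_t = int_0^t (4*exp(16*s/5)/9) ds = 5*exp(16*t/5)/36 - 5/36.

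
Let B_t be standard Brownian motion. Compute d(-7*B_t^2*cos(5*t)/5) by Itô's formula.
d(-7*B_t^2*cos(5*t)/5) = (7*B_t^2*sin(5*t) - 7*cos(5*t)/5) dt + (-14*B_t*cos(5*t)/5) dB_t

Itô's formula for f(t, x): d f(t, B_t) = (f_t + (1/2) f_xx) dt + f_x dB_t. Compute partials of f(t, x) = -7*x^2*cos(5*t)/5:
  f_t(t,x)  = 7*x^2*sin(5*t)
  f_x(t,x)  = -14*x*cos(5*t)/5
  f_xx(t,x) = -14*cos(5*t)/5
Assemble drift = f_t + (1/2) f_xx = 7*x^2*sin(5*t) - 7*cos(5*t)/5 and diffusion = f_x = -14*x*cos(5*t)/5. Substituting x = B_t:
  d(-7*B_t^2*cos(5*t)/5) = (7*B_t^2*sin(5*t) - 7*cos(5*t)/5) dt + (-14*B_t*cos(5*t)/5) dB_t.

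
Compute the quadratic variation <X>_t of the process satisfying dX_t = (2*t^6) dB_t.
<X>_t = 4*t^13/13

For an Itô process dX_t = a(t) dt + b(t) dB_t, the quadratic variation is <X>_t = int_0^t b(s)^2 ds (the drift term does not contribute). Here b(s) = 2*s^6, so
  b(s)^2 = 4*s^12.
Integrating from 0 to t:
  <X>_t = int_0^t (4*s^12) ds = 4*t^13/13.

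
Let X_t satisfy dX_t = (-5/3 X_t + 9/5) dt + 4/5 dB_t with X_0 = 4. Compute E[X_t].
E[X_t] = 27/25 + 73*exp(-5*t/3)/25

Taking expectations and using E[dB_t] = 0, the mean m(t) = E[X_t] satisfies the ODE m'(t) = a m(t) + b with m(0) = x_0. With a = -5/3, b = 9/5, x_0 = 4, the solution is
  m(t) = x_0 * exp(a t) + (b/a) * (exp(a t) - 1)
       = 4 * exp((-5/3) t) + ((9/5)/(-5/3)) * (exp((-5/3) t) - 1)
       = 27/25 + 73*exp(-5*t/3)/25.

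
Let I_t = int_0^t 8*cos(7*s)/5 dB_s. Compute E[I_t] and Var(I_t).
E[I_t] = 0; Var(I_t) = 32*t/25 + 16*sin(14*t)/175

The Itô integral of a deterministic integrand f(s) has mean 0 because each increment f(s) * (B_{s+ds} - B_s) has mean 0. By the Itô isometry:
  Var( int_0^t f(s) dB_s ) = E[ (int_0^t f(s) dB_s)^2 ] = int_0^t f(s)^2 ds.
Here f(s) = 8*cos(7*s)/5, so f(s)^2 = 64*cos(7*s)^2/25. Integrate:
  int_0^t (64*cos(7*s)^2/25) ds = 32*t/25 + 16*sin(14*t)/175.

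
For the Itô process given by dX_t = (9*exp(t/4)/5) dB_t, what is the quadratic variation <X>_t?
<X>_t = 162*exp(t/2)/25 - 162/25

For an Itô process dX_t = a(t) dt + b(t) dB_t, the quadratic variation is <X>_t = int_0^t b(s)^2 ds (the drift term does not contribute). Here b(s) = 9*exp(s/4)/5, so
  b(s)^2 = 81*exp(s/2)/25.
Integrating from 0 to t:
  <X>_t = int_0^t (81*exp(s/2)/25) ds = 162*exp(t/2)/25 - 162/25.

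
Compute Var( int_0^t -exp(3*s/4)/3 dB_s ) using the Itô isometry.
Var = 2*exp(3*t/2)/27 - 2/27

The Itô integral of a deterministic integrand f(s) has mean 0 because each increment f(s) * (B_{s+ds} - B_s) has mean 0. By the Itô isometry:
  Var( int_0^t f(s) dB_s ) = E[ (int_0^t f(s) dB_s)^2 ] = int_0^t f(s)^2 ds.
Here f(s) = -exp(3*s/4)/3, so f(s)^2 = exp(3*s/2)/9. Integrate:
  int_0^t (exp(3*s/2)/9) ds = 2*exp(3*t/2)/27 - 2/27.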